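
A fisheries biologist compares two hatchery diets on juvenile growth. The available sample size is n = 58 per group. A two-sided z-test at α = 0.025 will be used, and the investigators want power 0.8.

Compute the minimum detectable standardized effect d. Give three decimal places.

d ≈ 0.573

Need Φ(δ − 2.241) = 0.8, so δ = 2.241 + 0.842 = 3.083.
(Lower-tail contribution to power is negligible for δ > 0.)
δ = d·√(n/2) ⇒ d = δ/√(n/2) = 3.083/√(58/2) = 0.5725.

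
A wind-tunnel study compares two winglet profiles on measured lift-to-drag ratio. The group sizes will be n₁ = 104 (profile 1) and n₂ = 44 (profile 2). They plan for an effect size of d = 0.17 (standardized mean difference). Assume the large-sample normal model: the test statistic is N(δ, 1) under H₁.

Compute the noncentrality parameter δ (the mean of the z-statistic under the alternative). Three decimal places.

The noncentrality parameter scales effect size by the design's sample-size factor: δ = d / √(1/n₁ + 1/n₂) = 0.17 / √(1/104 + 1/44) = 0.9453

δ ≈ 0.945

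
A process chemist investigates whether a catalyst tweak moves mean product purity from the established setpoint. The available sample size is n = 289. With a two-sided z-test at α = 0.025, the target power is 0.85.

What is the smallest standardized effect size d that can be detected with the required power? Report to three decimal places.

d ≈ 0.193

Need Φ(δ − 2.241) = 0.85, so δ = 2.241 + 1.036 = 3.278.
(The second rejection-region term Φ(−δ − z_{α/2}) is negligible and dropped.)
δ = d·√n ⇒ d = δ/√n = 3.278/√289 = 0.1928.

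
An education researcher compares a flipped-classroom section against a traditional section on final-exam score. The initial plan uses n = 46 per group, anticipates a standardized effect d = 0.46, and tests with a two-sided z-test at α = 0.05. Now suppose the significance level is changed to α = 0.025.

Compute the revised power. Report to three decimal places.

δ = d·√(n/2) = 0.46 × √(46/2) = 2.2061 (unchanged). New critical value: z_{0.0125} = 2.241.
Revised power = Φ(δ − 2.241) + Φ(−δ − 2.241) = Φ(-0.035) + Φ(-4.447) = 0.4859 + 0.0000 = 0.4859.

Power ≈ 0.486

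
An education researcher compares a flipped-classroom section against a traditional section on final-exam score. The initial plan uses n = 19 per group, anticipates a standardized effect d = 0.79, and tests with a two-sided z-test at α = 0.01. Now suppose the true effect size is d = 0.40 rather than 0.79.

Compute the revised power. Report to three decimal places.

With d = 0.40: δ = d·√(n/2) = 0.40 × √(19/2) = 1.2329. Critical value z_{0.005} = 2.576.
Revised power = Φ(δ − 2.576) + Φ(−δ − 2.576) = Φ(-1.343) + Φ(-3.809) = 0.0896 + 0.0001 = 0.0897.

Power ≈ 0.090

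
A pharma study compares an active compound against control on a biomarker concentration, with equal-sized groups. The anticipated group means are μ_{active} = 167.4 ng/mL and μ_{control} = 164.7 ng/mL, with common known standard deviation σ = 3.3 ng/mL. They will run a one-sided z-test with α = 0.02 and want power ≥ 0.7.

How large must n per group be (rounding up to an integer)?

n = 20 per group

Standardized effect: d = |μ_{active} − μ_{control}| / σ = |167.4 − 164.7| / 3.3 = 0.8182
For power 0.7 need Φ(δ − z_{0.02}) = 0.7, so δ = z_{0.02} + z_{0.30} = 2.054 + 0.524 = 2.578.
δ = d·√(n/2) ⇒ n = 2(δ/d)² = 2 × (2.578 / 0.8182)² = 19.86.
Rounding up, n = 20 per group.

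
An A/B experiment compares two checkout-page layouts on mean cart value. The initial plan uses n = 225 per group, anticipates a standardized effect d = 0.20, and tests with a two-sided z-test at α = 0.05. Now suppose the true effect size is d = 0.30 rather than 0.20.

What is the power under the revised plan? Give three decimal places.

With d = 0.30: δ = d·√(n/2) = 0.30 × √(225/2) = 3.1820. Critical value z_{0.025} = 1.960.
Revised power = Φ(δ − 1.960) + Φ(−δ − 1.960) = Φ(1.222) + Φ(-5.142) = 0.8891 + 0.0000 = 0.8891.

Power ≈ 0.889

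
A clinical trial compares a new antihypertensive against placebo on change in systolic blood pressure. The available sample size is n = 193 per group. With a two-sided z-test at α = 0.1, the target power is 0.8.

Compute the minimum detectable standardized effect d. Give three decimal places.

Required noncentrality: δ = z_{0.05} + z_{0.20} = 1.645 + 0.842 = 2.486.
(The second rejection-region term Φ(−δ − z_{α/2}) is negligible and dropped.)
δ = d·√(n/2) ⇒ d = δ/√(n/2) = 2.486/√(193/2) = 0.2531.

d ≈ 0.253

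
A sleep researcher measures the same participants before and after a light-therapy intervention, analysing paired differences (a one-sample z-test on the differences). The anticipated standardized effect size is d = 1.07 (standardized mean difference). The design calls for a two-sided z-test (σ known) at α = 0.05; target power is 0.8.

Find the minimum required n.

For power 0.8 need Φ(δ − z_{0.025}) = 0.8, so δ = z_{0.025} + z_{0.20} = 1.960 + 0.842 = 2.802.
(Ignoring the negligible lower-tail rejection probability gives the usual closed-form inversion.)
δ = d·√n ⇒ n = (δ/d)² = (2.802 / 1.07)² = 6.86.
Rounding up, n = 7.

n = 7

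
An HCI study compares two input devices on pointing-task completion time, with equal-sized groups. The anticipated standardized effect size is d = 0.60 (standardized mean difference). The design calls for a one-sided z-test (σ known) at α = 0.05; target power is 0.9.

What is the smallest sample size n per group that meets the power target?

n = 48 per group

For power 0.9 need Φ(δ − z_{0.05}) = 0.9, so δ = z_{0.05} + z_{0.10} = 1.645 + 1.282 = 2.926.
δ = d·√(n/2) ⇒ n = 2(δ/d)² = 2 × (2.926 / 0.60)² = 47.58.
Round up to the next whole unit.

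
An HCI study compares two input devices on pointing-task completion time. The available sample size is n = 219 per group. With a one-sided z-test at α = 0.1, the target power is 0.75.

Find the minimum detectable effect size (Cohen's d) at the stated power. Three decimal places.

d ≈ 0.187

Required noncentrality: δ = z_{0.1} + z_{0.25} = 1.282 + 0.674 = 1.956.
δ = d·√(n/2) ⇒ d = δ/√(n/2) = 1.956/√(219/2) = 0.1869.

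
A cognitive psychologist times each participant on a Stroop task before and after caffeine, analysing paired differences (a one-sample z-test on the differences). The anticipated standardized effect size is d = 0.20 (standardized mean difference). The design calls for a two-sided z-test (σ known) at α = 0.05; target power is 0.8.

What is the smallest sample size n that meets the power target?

Set Φ(δ − 1.960) = 0.8; then δ − 1.960 = Φ⁻¹(0.8) = 0.842, giving δ = 2.802.
(For δ > 0 the lower-tail rejection region contributes negligibly to power, so the one-term inversion is standard.)
δ = d·√n ⇒ n = (δ/d)² = (2.802 / 0.20)² = 196.22.
Round up to the next whole unit.

n = 197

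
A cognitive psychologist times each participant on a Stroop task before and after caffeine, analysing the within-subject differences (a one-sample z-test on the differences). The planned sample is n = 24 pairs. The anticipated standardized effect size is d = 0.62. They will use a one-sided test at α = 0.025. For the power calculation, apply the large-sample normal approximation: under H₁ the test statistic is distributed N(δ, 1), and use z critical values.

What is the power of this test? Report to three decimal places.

Power ≈ 0.859

Noncentrality parameter: δ = d·√n = 0.62 × √24 = 3.0374
Critical value for a one-sided test at α = 0.025: z_α = 1.960.
Power = Φ(δ − 1.960) = Φ(1.077) = 0.8593.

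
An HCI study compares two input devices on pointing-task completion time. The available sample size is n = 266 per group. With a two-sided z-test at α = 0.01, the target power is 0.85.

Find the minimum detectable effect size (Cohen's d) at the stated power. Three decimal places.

Required noncentrality: δ = z_{0.005} + z_{0.15} = 2.576 + 1.036 = 3.612.
(Lower-tail contribution to power is negligible for δ > 0.)
δ = d·√(n/2) ⇒ d = δ/√(n/2) = 3.612/√(266/2) = 0.3132.

d ≈ 0.313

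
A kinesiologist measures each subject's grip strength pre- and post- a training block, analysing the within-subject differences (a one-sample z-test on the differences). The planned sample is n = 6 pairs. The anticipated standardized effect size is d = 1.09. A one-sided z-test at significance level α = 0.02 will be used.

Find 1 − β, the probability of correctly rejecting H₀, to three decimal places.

Noncentrality parameter: δ = d·√n = 1.09 × √6 = 2.6699
Critical value for a one-sided test at α = 0.02: z_α = 2.054.
Power = P(Z > 2.054 − δ) = Φ(0.616) = 0.7311.

Power ≈ 0.731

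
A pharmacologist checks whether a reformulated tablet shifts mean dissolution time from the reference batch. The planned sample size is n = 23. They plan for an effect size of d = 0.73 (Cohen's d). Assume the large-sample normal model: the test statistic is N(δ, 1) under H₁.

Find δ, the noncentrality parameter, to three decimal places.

δ ≈ 3.501

The noncentrality parameter scales effect size by the design's sample-size factor: δ = d·√n = 0.73 × √23 = 3.5010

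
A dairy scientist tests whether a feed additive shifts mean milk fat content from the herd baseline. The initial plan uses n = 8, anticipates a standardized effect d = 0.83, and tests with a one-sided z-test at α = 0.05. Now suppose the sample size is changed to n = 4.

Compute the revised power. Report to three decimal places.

With n = 4: δ = d·√n = 0.83 × √4 = 1.6600. Critical value z_{0.05} = 1.645.
Revised power = Φ(δ − 1.645) = Φ(0.015) = 0.5060.

Power ≈ 0.506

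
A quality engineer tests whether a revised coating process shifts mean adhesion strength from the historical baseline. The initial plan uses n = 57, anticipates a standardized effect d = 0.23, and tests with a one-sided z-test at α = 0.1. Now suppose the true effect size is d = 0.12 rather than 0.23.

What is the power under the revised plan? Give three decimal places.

With d = 0.12: δ = d·√n = 0.12 × √57 = 0.9060. Critical value z_{0.1} = 1.282.
Revised power = P(Z > 1.282 − δ) = Φ(-0.376) = 0.3536.

Power ≈ 0.354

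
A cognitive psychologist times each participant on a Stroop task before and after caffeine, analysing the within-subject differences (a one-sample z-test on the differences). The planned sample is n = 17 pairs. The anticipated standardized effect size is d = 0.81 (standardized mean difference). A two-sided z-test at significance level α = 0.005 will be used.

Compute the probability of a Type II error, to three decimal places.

Noncentrality parameter: δ = d·√n = 0.81 × √17 = 3.3397
Two-sided α = 0.005 → critical value z_{0.0025} = 2.807.
Power = Φ(δ − 2.807) + Φ(−δ − 2.807) = Φ(0.533) + Φ(-6.147) = 0.7029 + 0.0000 = 0.7029.
Type II error: β = 1 − power = 1 − 0.7029 = 0.2971.

β ≈ 0.297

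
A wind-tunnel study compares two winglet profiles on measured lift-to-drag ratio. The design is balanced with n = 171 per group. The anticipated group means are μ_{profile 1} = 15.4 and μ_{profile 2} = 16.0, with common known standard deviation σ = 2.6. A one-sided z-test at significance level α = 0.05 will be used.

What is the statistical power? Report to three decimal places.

Power ≈ 0.688

Standardized effect: d = |μ_{profile 1} − μ_{profile 2}| / σ = |15.4 − 16.0| / 2.6 = 0.2308
Noncentrality parameter: λ = d·√(n/2) = 0.2308 × √(171/2) = 2.1338
One-sided α = 0.05 → critical value z_{0.05} = 1.645.
Power = P(Z > 1.645 − λ) = Φ(0.489) = 0.6876.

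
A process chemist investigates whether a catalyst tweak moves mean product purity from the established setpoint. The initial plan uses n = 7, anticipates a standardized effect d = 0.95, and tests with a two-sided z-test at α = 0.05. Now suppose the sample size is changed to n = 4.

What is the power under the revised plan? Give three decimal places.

With n = 4: δ = d·√n = 0.95 × √4 = 1.9000. Critical value z_{0.025} = 1.960.
Revised power = Φ(δ − 1.960) + Φ(−δ − 1.960) = Φ(-0.060) + Φ(-3.860) = 0.4761 + 0.0001 = 0.4761.

Power ≈ 0.476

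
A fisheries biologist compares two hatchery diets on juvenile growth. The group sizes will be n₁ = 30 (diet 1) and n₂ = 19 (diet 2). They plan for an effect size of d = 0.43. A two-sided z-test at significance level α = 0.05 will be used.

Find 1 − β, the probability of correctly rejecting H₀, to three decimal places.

Noncentrality parameter: δ = d / √(1/n₁ + 1/n₂) = 0.43 / √(1/30 + 1/19) = 1.4666
Two-sided α = 0.05 → critical value z_{0.025} = 1.960.
Power = Φ(δ − 1.960) + Φ(−δ − 1.960) = Φ(-0.493) + Φ(-3.427) = 0.3109 + 0.0003 = 0.3112.

Power ≈ 0.311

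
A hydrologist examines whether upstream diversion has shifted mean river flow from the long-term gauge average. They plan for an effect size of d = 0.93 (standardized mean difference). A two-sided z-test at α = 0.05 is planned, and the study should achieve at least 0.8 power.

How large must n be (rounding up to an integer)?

n = 10

Set Φ(δ − 1.960) = 0.8; then δ − 1.960 = Φ⁻¹(0.8) = 0.842, giving δ = 2.802.
(The Φ(−δ − z_{α/2}) term is vanishingly small for δ > 0 and is dropped in the standard sample-size formula.)
δ = d·√n ⇒ n = (δ/d)² = (2.802 / 0.93)² = 9.07.
Rounding up, n = 10.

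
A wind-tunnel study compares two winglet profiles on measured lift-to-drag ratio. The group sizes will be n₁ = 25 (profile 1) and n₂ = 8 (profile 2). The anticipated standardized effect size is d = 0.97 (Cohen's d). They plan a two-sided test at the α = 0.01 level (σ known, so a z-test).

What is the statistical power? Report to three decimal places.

Power ≈ 0.425

Noncentrality parameter: δ = d / √(1/n₁ + 1/n₂) = 0.97 / √(1/25 + 1/8) = 2.3880
Critical value for a two-sided test at α = 0.01: z_{α/2} = 2.576.
Power = Φ(δ − 2.576) + Φ(−δ − 2.576) = Φ(-0.188) + Φ(-4.964) = 0.4255 + 0.0000 = 0.4255.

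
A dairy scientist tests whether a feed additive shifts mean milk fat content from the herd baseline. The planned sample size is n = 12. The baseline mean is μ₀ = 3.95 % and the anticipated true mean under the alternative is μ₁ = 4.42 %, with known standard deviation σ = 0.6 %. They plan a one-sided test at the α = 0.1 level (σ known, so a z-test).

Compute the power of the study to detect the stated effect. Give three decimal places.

Standardized effect: d = |μ₁ − μ₀| / σ = |4.42 − 3.95| / 0.6 = 0.7833
Noncentrality parameter: δ = d·√n = 0.7833 × √12 = 2.7135
Critical value for a one-sided test at α = 0.1: z_α = 1.282.
Power = P(Z > 1.282 − δ) = Φ(1.432) = 0.9239.

Power ≈ 0.924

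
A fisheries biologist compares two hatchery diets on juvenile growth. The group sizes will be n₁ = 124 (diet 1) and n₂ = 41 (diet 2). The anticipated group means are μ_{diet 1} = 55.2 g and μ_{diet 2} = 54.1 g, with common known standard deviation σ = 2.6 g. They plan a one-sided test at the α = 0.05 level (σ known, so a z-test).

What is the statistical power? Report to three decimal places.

Power ≈ 0.759

Standardized effect: d = |μ_{diet 1} − μ_{diet 2}| / σ = |55.2 − 54.1| / 2.6 = 0.4231
Noncentrality parameter: δ = d / √(1/n₁ + 1/n₂) = 0.4231 / √(1/124 + 1/41) = 2.3484
Critical value for a one-sided test at α = 0.05: z_α = 1.645.
Power = P(Z > 1.645 − δ) = Φ(0.704) = 0.7592.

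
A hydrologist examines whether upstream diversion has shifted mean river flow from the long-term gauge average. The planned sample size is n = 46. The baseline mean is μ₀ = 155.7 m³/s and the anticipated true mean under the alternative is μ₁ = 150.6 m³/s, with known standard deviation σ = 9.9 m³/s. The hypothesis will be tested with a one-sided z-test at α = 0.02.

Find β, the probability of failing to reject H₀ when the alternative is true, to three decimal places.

β ≈ 0.075

Standardized effect: d = |μ₁ − μ₀| / σ = |150.6 − 155.7| / 9.9 = 0.5152
Noncentrality parameter: δ = d·√n = 0.5152 × √46 = 3.4939
Critical value for a one-sided test at α = 0.02: z_α = 2.054.
Power = Φ(δ − 2.054) = Φ(1.440) = 0.9251.
Type II error: β = 1 − power = 1 − 0.9251 = 0.0749.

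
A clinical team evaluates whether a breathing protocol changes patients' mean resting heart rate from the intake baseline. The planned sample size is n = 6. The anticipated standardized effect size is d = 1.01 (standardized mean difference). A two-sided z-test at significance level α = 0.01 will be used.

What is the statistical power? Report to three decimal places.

Power ≈ 0.459

Noncentrality parameter: δ = d·√n = 1.01 × √6 = 2.4740
Critical value for a two-sided test at α = 0.01: z_{α/2} = 2.576.
Power = Φ(δ − 2.576) + Φ(−δ − 2.576) = Φ(-0.102) + Φ(-5.050) = 0.4594 + 0.0000 = 0.4594.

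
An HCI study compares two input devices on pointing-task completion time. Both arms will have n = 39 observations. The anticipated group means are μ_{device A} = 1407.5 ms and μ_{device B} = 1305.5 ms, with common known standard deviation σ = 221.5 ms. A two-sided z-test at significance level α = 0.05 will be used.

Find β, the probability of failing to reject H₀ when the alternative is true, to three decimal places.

β ≈ 0.471

Standardized effect: d = |μ_{device A} − μ_{device B}| / σ = |1407.5 − 1305.5| / 221.5 = 0.4605
Noncentrality parameter: δ = d·√(n/2) = 0.4605 × √(39/2) = 2.0335
Two-sided α = 0.05 → critical value z_{0.025} = 1.960.
Power = Φ(δ − 1.960) + Φ(−δ − 1.960) = Φ(0.074) + Φ(-3.993) = 0.5293 + 0.0000 = 0.5293.
Type II error: β = 1 − power = 1 − 0.5293 = 0.4707.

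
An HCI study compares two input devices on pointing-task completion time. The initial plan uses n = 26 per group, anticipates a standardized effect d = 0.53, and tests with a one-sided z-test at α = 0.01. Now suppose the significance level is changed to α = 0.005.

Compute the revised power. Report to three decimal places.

δ = d·√(n/2) = 0.53 × √(26/2) = 1.9109 (unchanged). New critical value: z_{0.005} = 2.576.
Revised power = P(Z > 2.576 − δ) = Φ(-0.665) = 0.2531.

Power ≈ 0.253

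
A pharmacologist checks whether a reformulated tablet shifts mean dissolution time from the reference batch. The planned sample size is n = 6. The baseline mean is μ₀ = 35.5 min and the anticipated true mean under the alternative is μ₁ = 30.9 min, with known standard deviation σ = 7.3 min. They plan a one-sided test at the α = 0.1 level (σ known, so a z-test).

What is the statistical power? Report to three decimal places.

Power ≈ 0.603

Standardized effect: d = |μ₁ − μ₀| / σ = |30.9 − 35.5| / 7.3 = 0.6301
Noncentrality parameter: δ = d·√n = 0.6301 × √6 = 1.5435
One-sided α = 0.1 → critical value z_{0.1} = 1.282.
Power = P(Z > 1.282 − δ) = Φ(0.262) = 0.6033.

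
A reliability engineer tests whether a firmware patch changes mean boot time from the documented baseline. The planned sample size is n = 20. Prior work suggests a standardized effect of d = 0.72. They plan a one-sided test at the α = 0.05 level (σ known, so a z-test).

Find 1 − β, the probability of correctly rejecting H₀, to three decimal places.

Power ≈ 0.942

Noncentrality parameter: δ = d·√n = 0.72 × √20 = 3.2199
One-sided α = 0.05 → critical value z_{0.05} = 1.645.
Power = P(Z > 1.645 − δ) = Φ(1.575) = 0.9424.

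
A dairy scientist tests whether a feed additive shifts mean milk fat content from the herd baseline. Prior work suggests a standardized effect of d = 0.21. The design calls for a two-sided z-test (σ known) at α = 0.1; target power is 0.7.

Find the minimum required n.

n = 107

Set Φ(δ − 1.645) = 0.7; then δ − 1.645 = Φ⁻¹(0.7) = 0.524, giving δ = 2.169.
(Ignoring the negligible lower-tail rejection probability gives the usual closed-form inversion.)
δ = d·√n ⇒ n = (δ/d)² = (2.169 / 0.21)² = 106.70.
Round up to the next whole unit.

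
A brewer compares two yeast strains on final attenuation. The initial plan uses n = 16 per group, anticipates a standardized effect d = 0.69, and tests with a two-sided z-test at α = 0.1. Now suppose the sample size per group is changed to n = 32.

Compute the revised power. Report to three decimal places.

Power ≈ 0.868

With n = 32 per group: δ = d·√(n/2) = 0.69 × √(32/2) = 2.7600. Critical value z_{0.05} = 1.645.
Revised power = Φ(δ − 1.645) + Φ(−δ − 1.645) = Φ(1.115) + Φ(-4.405) = 0.8676 + 0.0000 = 0.8676.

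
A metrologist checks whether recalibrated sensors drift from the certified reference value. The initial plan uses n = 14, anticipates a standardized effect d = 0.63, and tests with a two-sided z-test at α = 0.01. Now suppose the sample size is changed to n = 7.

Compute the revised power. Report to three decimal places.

Power ≈ 0.182

With n = 7: δ = d·√n = 0.63 × √7 = 1.6668. Critical value z_{0.005} = 2.576.
Revised power = Φ(δ − 2.576) + Φ(−δ − 2.576) = Φ(-0.909) + Φ(-4.243) = 0.1817 + 0.0000 = 0.1817.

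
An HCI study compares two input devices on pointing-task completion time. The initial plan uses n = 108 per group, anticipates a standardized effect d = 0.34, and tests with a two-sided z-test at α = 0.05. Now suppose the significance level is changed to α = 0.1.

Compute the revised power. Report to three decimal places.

δ = d·√(n/2) = 0.34 × √(108/2) = 2.4985 (unchanged). New critical value: z_{0.05} = 1.645.
Revised power = Φ(δ − 1.645) + Φ(−δ − 1.645) = Φ(0.854) + Φ(-4.143) = 0.8033 + 0.0000 = 0.8034.

Power ≈ 0.803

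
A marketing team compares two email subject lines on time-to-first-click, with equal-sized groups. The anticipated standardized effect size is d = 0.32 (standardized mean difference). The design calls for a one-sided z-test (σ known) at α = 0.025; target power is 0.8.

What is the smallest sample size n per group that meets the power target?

For power 0.8 need Φ(δ − z_{0.025}) = 0.8, so δ = z_{0.025} + z_{0.20} = 1.960 + 0.842 = 2.802.
δ = d·√(n/2) ⇒ n = 2(δ/d)² = 2 × (2.802 / 0.32)² = 153.30.
Rounding up, n = 154 per group.

n = 154 per group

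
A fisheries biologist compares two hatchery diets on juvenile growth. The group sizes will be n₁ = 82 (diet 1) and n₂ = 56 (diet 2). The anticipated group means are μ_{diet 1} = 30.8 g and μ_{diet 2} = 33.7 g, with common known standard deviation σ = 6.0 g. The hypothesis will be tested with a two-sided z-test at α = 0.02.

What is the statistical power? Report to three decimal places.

Standardized effect: d = |μ_{diet 1} − μ_{diet 2}| / σ = |30.8 − 33.7| / 6.0 = 0.4833
Noncentrality parameter: δ = d / √(1/n₁ + 1/n₂) = 0.4833 / √(1/82 + 1/56) = 2.7881
Critical value for a two-sided test at α = 0.02: z_{α/2} = 2.326.
Power = Φ(δ − 2.326) + Φ(−δ − 2.326) = Φ(0.462) + Φ(-5.114) = 0.6779 + 0.0000 = 0.6779.

Power ≈ 0.678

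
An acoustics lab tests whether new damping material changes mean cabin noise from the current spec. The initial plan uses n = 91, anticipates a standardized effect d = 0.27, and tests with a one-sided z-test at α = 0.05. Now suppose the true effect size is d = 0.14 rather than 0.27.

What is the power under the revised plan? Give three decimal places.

Power ≈ 0.379

With d = 0.14: δ = d·√n = 0.14 × √91 = 1.3355. Critical value z_{0.05} = 1.645.
Revised power = Φ(δ − 1.645) = Φ(-0.309) = 0.3785.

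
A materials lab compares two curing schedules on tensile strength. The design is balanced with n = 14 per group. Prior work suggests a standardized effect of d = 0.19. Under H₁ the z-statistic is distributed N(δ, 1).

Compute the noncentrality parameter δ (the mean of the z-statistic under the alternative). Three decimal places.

δ ≈ 0.503

δ = d·√(n/2) = 0.19 × √(14/2) = 0.5027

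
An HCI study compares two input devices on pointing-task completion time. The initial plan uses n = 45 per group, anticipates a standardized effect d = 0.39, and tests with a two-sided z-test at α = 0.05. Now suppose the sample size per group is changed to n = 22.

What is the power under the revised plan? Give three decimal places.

With n = 22 per group: δ = d·√(n/2) = 0.39 × √(22/2) = 1.2935. Critical value z_{0.025} = 1.960.
Revised power = Φ(δ − 1.960) + Φ(−δ − 1.960) = Φ(-0.666) + Φ(-3.253) = 0.2526 + 0.0006 = 0.2531.

Power ≈ 0.253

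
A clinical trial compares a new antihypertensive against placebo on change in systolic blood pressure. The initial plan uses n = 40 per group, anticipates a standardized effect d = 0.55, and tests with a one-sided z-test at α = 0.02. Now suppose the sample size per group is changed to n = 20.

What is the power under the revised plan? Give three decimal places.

Power ≈ 0.377

With n = 20 per group: δ = d·√(n/2) = 0.55 × √(20/2) = 1.7393. Critical value z_{0.02} = 2.054.
Revised power = P(Z > 2.054 − δ) = Φ(-0.314) = 0.3766.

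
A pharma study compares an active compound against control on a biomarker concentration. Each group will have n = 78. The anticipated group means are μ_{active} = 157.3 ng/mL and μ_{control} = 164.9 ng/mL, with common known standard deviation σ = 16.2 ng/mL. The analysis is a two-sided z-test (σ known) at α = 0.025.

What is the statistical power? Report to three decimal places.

Power ≈ 0.754

Standardized effect: d = |μ_{active} − μ_{control}| / σ = |157.3 − 164.9| / 16.2 = 0.4691
Noncentrality parameter: λ = d·√(n/2) = 0.4691 × √(78/2) = 2.9298
Critical value for a two-sided test at α = 0.025: z_{α/2} = 2.241.
Power = Φ(λ − 2.241) + Φ(−λ − 2.241) = Φ(0.688) + Φ(-5.171) = 0.7544 + 0.0000 = 0.7544.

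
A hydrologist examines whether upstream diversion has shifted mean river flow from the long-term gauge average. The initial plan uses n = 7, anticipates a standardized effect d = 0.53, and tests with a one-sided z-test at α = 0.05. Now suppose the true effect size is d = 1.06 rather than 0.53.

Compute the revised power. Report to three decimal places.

With d = 1.06: δ = d·√n = 1.06 × √7 = 2.8045. Critical value z_{0.05} = 1.645.
Revised power = Φ(δ − 1.645) = Φ(1.160) = 0.8769.

Power ≈ 0.877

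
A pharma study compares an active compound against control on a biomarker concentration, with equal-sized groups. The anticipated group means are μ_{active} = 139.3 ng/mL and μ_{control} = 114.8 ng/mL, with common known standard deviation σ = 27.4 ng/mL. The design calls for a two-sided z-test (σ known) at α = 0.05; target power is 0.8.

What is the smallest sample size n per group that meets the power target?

n = 20 per group

Standardized effect: d = |μ_{active} − μ_{control}| / σ = |139.3 − 114.8| / 27.4 = 0.8942
For power 0.8 need Φ(δ − z_{0.025}) = 0.8, so δ = z_{0.025} + z_{0.20} = 1.960 + 0.842 = 2.802.
(The Φ(−δ − z_{α/2}) term is vanishingly small for δ > 0 and is dropped in the standard sample-size formula.)
δ = d·√(n/2) ⇒ n = 2(δ/d)² = 2 × (2.802 / 0.8942)² = 19.63.
Rounding up, n = 20 per group.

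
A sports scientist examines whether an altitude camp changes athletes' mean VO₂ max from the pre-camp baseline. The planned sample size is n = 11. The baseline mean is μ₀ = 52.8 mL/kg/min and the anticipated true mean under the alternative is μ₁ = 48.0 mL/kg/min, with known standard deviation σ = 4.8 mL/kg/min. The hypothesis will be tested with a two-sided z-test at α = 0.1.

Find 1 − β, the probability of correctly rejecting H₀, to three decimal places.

Power ≈ 0.953

Standardized effect: d = |μ₁ − μ₀| / σ = |48.0 − 52.8| / 4.8 = 1.0000
Noncentrality parameter: δ = d·√n = 1.0000 × √11 = 3.3166
Two-sided α = 0.1 → critical value z_{0.05} = 1.645.
Power = Φ(δ − 1.645) + Φ(−δ − 1.645) = Φ(1.672) + Φ(-4.961) = 0.9527 + 0.0000 = 0.9527.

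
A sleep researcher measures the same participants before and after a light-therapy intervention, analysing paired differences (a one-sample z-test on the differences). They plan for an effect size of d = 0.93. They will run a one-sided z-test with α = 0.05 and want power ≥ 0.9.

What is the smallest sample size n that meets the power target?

Set Φ(δ − 1.645) = 0.9; then δ − 1.645 = Φ⁻¹(0.9) = 1.282, giving δ = 2.926.
δ = d·√n ⇒ n = (δ/d)² = (2.926 / 0.93)² = 9.90.
Round up to the next whole unit.

n = 10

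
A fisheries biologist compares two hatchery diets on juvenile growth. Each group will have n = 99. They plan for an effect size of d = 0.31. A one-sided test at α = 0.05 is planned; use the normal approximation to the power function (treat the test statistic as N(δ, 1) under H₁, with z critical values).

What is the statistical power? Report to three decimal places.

Power ≈ 0.704

Noncentrality parameter: δ = d·√(n/2) = 0.31 × √(99/2) = 2.1810
Critical value for a one-sided test at α = 0.05: z_α = 1.645.
Power = Φ(δ − 1.645) = Φ(0.536) = 0.7041.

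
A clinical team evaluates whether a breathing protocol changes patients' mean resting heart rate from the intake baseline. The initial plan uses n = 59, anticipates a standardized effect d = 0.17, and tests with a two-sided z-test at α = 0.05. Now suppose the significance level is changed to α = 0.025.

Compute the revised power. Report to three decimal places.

Power ≈ 0.175

δ = d·√n = 0.17 × √59 = 1.3058 (unchanged). New critical value: z_{0.0125} = 2.241.
Revised power = Φ(δ − 2.241) + Φ(−δ − 2.241) = Φ(-0.936) + Φ(-3.547) = 0.1747 + 0.0002 = 0.1749.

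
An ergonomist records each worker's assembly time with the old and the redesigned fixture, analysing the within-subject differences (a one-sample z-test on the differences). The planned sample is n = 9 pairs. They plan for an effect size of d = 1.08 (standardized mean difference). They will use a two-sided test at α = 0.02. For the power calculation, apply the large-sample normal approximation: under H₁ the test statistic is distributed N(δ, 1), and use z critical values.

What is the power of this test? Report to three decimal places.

Power ≈ 0.820

Noncentrality parameter: δ = d·√n = 1.08 × √9 = 3.2400
Critical value for a two-sided test at α = 0.02: z_{α/2} = 2.326.
Power = Φ(δ − 2.326) + Φ(−δ − 2.326) = Φ(0.914) + Φ(-5.566) = 0.8196 + 0.0000 = 0.8196.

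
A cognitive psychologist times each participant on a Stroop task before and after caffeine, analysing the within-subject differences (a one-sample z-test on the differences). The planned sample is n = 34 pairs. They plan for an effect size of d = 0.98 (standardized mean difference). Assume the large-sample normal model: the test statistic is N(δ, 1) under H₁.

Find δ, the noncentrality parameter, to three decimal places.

The noncentrality parameter scales effect size by the design's sample-size factor: δ = d·√n = 0.98 × √34 = 5.7143

δ ≈ 5.714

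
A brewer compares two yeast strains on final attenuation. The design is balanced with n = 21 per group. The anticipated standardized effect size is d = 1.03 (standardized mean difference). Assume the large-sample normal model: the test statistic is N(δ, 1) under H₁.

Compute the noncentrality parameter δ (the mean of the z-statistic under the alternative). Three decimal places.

δ = d·√(n/2) = 1.03 × √(21/2) = 3.3376

δ ≈ 3.338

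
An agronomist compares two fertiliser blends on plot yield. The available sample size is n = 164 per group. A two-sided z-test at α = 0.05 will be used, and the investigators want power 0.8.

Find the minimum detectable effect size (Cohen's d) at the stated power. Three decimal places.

Required noncentrality: δ = z_{0.025} + z_{0.20} = 1.960 + 0.842 = 2.802.
(Lower-tail contribution to power is negligible for δ > 0.)
δ = d·√(n/2) ⇒ d = δ/√(n/2) = 2.802/√(164/2) = 0.3094.

d ≈ 0.309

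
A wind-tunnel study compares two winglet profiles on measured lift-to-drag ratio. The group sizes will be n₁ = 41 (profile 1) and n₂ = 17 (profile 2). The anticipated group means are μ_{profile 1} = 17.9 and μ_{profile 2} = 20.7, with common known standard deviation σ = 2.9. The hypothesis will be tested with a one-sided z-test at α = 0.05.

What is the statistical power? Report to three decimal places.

Power ≈ 0.956

Standardized effect: d = |μ_{profile 1} − μ_{profile 2}| / σ = |17.9 − 20.7| / 2.9 = 0.9655
Noncentrality parameter: δ = d / √(1/n₁ + 1/n₂) = 0.9655 / √(1/41 + 1/17) = 3.3471
One-sided α = 0.05 → critical value z_{0.05} = 1.645.
Power = Φ(δ − 1.645) = Φ(1.702) = 0.9556.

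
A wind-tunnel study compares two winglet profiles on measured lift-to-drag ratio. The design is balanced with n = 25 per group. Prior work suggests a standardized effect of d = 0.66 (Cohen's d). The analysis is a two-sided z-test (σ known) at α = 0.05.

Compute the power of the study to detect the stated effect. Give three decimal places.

Noncentrality parameter: δ = d·√(n/2) = 0.66 × √(25/2) = 2.3335
Critical value for a two-sided test at α = 0.05: z_{α/2} = 1.960.
Power = Φ(δ − 1.960) + Φ(−δ − 1.960) = Φ(0.373) + Φ(-4.293) = 0.6456 + 0.0000 = 0.6456.

Power ≈ 0.646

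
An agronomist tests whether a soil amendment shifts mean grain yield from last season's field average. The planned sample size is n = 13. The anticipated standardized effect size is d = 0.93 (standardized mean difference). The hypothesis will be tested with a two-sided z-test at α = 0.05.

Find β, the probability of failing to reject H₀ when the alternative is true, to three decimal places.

Noncentrality parameter: λ = d·√n = 0.93 × √13 = 3.3532
Critical value for a two-sided test at α = 0.05: z_{α/2} = 1.960.
Power = Φ(λ − 1.960) + Φ(−λ − 1.960) = Φ(1.393) + Φ(-5.313) = 0.9182 + 0.0000 = 0.9182.
Type II error: β = 1 − power = 1 − 0.9182 = 0.0818.

β ≈ 0.082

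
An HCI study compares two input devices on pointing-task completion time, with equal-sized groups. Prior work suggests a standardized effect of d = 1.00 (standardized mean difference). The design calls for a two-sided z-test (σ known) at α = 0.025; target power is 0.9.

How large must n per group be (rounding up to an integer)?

Set Φ(δ − 2.241) = 0.9; then δ − 2.241 = Φ⁻¹(0.9) = 1.282, giving δ = 3.523.
(Ignoring the negligible lower-tail rejection probability gives the usual closed-form inversion.)
δ = d·√(n/2) ⇒ n = 2(δ/d)² = 2 × (3.523 / 1.00)² = 24.82.
Round up to the next whole unit.

n = 25 per group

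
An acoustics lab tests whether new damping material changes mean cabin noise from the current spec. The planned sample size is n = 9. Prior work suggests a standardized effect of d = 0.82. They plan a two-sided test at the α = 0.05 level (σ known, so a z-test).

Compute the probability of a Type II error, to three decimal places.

β ≈ 0.309

Noncentrality parameter: δ = d·√n = 0.82 × √9 = 2.4600
Critical value for a two-sided test at α = 0.05: z_{α/2} = 1.960.
Power = Φ(δ − 1.960) + Φ(−δ − 1.960) = Φ(0.500) + Φ(-4.420) = 0.6915 + 0.0000 = 0.6915.
Type II error: β = 1 − power = 1 − 0.6915 = 0.3085.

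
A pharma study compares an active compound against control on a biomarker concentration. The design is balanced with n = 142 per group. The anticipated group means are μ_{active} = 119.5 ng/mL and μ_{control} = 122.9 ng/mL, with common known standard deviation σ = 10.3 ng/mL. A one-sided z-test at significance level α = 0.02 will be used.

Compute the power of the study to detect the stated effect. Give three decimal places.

Standardized effect: d = |μ_{active} − μ_{control}| / σ = |119.5 − 122.9| / 10.3 = 0.3301
Noncentrality parameter: λ = d·√(n/2) = 0.3301 × √(142/2) = 2.7814
Critical value for a one-sided test at α = 0.02: z_α = 2.054.
Power = Φ(λ − 2.054) = Φ(0.728) = 0.7666.

Power ≈ 0.767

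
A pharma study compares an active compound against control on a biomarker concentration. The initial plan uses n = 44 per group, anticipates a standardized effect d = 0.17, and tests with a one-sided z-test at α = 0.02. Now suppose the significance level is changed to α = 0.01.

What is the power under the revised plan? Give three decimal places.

Power ≈ 0.063

δ = d·√(n/2) = 0.17 × √(44/2) = 0.7974 (unchanged). New critical value: z_{0.01} = 2.326.
Revised power = P(Z > 2.326 − δ) = Φ(-1.529) = 0.0631.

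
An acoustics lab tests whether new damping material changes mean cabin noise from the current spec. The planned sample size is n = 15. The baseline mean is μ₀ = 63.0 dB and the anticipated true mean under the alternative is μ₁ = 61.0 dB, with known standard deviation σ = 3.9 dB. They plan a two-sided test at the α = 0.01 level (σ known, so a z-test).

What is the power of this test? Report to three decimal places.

Standardized effect: d = |μ₁ − μ₀| / σ = |61.0 − 63.0| / 3.9 = 0.5128
Noncentrality parameter: δ = d·√n = 0.5128 × √15 = 1.9861
Critical value for a two-sided test at α = 0.01: z_{α/2} = 2.576.
Power = Φ(δ − 2.576) + Φ(−δ − 2.576) = Φ(-0.590) + Φ(-4.562) = 0.2777 + 0.0000 = 0.2777.

Power ≈ 0.278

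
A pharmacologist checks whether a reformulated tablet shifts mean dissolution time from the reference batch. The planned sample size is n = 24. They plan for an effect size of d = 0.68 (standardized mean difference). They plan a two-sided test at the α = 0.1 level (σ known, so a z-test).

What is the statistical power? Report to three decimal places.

Power ≈ 0.954

Noncentrality parameter: δ = d·√n = 0.68 × √24 = 3.3313
Two-sided α = 0.1 → critical value z_{0.05} = 1.645.
Power = Φ(δ − 1.645) + Φ(−δ − 1.645) = Φ(1.686) + Φ(-4.976) = 0.9541 + 0.0000 = 0.9541.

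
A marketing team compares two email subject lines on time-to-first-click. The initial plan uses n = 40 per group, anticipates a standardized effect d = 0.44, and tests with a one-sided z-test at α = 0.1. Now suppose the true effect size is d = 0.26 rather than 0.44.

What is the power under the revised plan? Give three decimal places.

With d = 0.26: δ = d·√(n/2) = 0.26 × √(40/2) = 1.1628. Critical value z_{0.1} = 1.282.
Revised power = P(Z > 1.282 − δ) = Φ(-0.119) = 0.4527.

Power ≈ 0.453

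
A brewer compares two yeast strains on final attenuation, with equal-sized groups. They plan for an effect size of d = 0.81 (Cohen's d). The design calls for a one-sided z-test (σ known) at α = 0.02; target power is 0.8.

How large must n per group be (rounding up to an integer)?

Set Φ(δ − 2.054) = 0.8; then δ − 2.054 = Φ⁻¹(0.8) = 0.842, giving δ = 2.895.
δ = d·√(n/2) ⇒ n = 2(δ/d)² = 2 × (2.895 / 0.81)² = 25.55.
Rounding up, n = 26 per group.

n = 26 per group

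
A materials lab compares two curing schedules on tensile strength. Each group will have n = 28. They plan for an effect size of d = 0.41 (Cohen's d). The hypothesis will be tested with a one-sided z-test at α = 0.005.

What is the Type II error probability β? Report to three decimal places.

β ≈ 0.851

Noncentrality parameter: δ = d·√(n/2) = 0.41 × √(28/2) = 1.5341
One-sided α = 0.005 → critical value z_{0.005} = 2.576.
Power = Φ(δ − 2.576) = Φ(-1.042) = 0.1488.
Type II error: β = 1 − power = 1 − 0.1488 = 0.8512.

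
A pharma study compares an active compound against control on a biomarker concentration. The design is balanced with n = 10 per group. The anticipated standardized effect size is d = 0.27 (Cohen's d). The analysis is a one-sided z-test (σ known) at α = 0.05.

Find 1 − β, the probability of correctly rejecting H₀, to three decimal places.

Power ≈ 0.149

Noncentrality parameter: δ = d·√(n/2) = 0.27 × √(10/2) = 0.6037
One-sided α = 0.05 → critical value z_{0.05} = 1.645.
Power = Φ(δ − 1.645) = Φ(-1.041) = 0.1489.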